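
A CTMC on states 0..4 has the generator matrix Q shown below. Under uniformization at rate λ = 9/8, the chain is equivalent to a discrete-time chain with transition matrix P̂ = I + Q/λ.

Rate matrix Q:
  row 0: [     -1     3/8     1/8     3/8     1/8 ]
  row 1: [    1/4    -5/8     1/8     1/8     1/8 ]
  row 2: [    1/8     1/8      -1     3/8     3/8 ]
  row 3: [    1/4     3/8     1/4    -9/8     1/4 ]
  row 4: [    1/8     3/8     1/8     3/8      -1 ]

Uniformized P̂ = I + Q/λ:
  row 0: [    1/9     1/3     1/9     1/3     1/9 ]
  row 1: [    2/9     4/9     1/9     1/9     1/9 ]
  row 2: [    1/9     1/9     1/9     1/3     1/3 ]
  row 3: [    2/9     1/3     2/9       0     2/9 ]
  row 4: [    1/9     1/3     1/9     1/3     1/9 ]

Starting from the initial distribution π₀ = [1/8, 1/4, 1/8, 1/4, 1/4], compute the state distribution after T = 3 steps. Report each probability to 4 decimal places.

t=0: π = [0.1250, 0.2500, 0.1250, 0.2500, 0.2500]
t=1: π = [0.1667, 0.3333, 0.1389, 0.1944, 0.1667]
t=2: π = [0.1698, 0.3395, 0.1327, 0.1944, 0.1636]
t=3: π = [0.1704, 0.3416, 0.1327, 0.1931, 0.1622]

π = [0.1704, 0.3416, 0.1327, 0.1931, 0.1622]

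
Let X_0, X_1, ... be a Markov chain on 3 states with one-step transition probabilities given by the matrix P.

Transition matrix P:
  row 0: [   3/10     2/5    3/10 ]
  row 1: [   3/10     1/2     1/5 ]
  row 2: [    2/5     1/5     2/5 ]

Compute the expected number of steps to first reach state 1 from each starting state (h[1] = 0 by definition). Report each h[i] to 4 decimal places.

First-step conditioning: h[1] = 0; for i ≠ 1, h[i] = 1 + Σ_k P[i][k]·h[k].
  h[0] = 1 + 3/10·h[0] + 3/10·h[2]
  h[2] = 1 + 2/5·h[0] + 2/5·h[2]
Solving the 2×2 linear system over states ≠ 1 gives exactly h = [3, 0, 11/3] (h[1] = 0 is the target).

h = [3.0000, 0.0000, 3.6667]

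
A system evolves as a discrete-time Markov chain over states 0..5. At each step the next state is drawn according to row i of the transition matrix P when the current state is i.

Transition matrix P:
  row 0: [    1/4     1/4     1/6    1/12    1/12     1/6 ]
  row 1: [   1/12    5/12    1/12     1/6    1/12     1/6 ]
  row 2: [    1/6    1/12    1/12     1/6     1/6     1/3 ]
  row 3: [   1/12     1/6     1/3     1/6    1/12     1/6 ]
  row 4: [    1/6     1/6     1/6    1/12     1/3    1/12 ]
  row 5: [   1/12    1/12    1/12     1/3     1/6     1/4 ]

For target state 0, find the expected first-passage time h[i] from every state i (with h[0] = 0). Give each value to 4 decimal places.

h = [0.0000, 9.2960, 8.4071, 9.0737, 8.2045, 9.1563]

First-step conditioning: h[0] = 0; for i ≠ 0, h[i] = 1 + Σ_k P[i][k]·h[k].
  h[1] = 1 + 5/12·h[1] + 1/12·h[2] + 1/6·h[3] + 1/12·h[4] + 1/6·h[5]
  h[2] = 1 + 1/12·h[1] + 1/12·h[2] + 1/6·h[3] + 1/6·h[4] + 1/3·h[5]
  h[3] = 1 + 1/6·h[1] + 1/3·h[2] + 1/6·h[3] + 1/12·h[4] + 1/6·h[5]
  h[4] = 1 + 1/6·h[1] + 1/6·h[2] + 1/12·h[3] + 1/3·h[4] + 1/12·h[5]
  h[5] = 1 + 1/12·h[1] + 1/12·h[2] + 1/3·h[3] + 1/6·h[4] + 1/4·h[5]
Solving the 5×5 linear system over states ≠ 0 gives exactly h = [0, 9454/1017, 950/113, 3076/339, 8344/1017, 3104/339] (h[0] = 0 is the target).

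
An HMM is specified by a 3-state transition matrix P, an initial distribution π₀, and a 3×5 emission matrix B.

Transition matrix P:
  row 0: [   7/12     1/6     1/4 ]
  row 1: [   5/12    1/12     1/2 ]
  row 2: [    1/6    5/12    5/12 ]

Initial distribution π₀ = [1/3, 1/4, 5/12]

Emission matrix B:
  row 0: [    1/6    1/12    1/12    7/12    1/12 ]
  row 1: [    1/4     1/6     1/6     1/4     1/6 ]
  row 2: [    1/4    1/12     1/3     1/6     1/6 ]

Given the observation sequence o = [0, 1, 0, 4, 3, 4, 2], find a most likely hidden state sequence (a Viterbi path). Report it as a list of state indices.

t=0: δ = [5.556e-02, 6.250e-02, 1.042e-01]  (obs o_0=0)
t=1: δ = [2.701e-03, 7.234e-03, 3.617e-03]  ψ = [0, 2, 2]  (obs o_1=1)
t=2: δ = [5.023e-04, 3.768e-04, 9.042e-04]  ψ = [1, 2, 1]  (obs o_2=0)
t=3: δ = [2.442e-05, 6.279e-05, 6.279e-05]  ψ = [0, 2, 2]  (obs o_3=4)
t=4: δ = [1.526e-05, 6.541e-06, 5.233e-06]  ψ = [1, 2, 1]  (obs o_4=3)
t=5: δ = [7.419e-07, 4.240e-07, 6.359e-07]  ψ = [0, 0, 0]  (obs o_5=4)
t=6: δ = [3.607e-08, 4.416e-08, 8.832e-08]  ψ = [0, 2, 2]  (obs o_6=2)
backtrack: best end state = 2; path = [2, 1, 2, 1, 0, 2, 2]

path = [2, 1, 2, 1, 0, 2, 2]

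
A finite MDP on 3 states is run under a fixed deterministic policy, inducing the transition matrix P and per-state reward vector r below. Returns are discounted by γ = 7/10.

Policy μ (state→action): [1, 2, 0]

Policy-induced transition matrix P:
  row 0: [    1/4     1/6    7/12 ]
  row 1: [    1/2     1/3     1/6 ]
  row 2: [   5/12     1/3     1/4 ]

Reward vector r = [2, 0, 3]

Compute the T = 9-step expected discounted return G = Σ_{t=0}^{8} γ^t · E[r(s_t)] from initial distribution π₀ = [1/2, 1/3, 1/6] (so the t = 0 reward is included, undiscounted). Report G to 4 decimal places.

G = 5.5337

t=0: π = [0.5000, 0.3333, 0.1667], E[r] = 1.5000, γ^t·E[r] = 1.500000, running G = 1.500000
t=1: π = [0.3611, 0.2500, 0.3889], E[r] = 1.8889, γ^t·E[r] = 1.322222, running G = 2.822222
t=2: π = [0.3773, 0.2731, 0.3495], E[r] = 1.8032, γ^t·E[r] = 0.883588, running G = 3.705810
t=3: π = [0.3765, 0.2704, 0.3530], E[r] = 1.8121, γ^t·E[r] = 0.621555, running G = 4.327365
t=4: π = [0.3764, 0.2706, 0.3530], E[r] = 1.8118, γ^t·E[r] = 0.435019, running G = 4.762385
t=5: π = [0.3765, 0.2706, 0.3529], E[r] = 1.8117, γ^t·E[r] = 0.304501, running G = 5.066885
t=6: π = [0.3765, 0.2706, 0.3529], E[r] = 1.8118, γ^t·E[r] = 0.213152, running G = 5.280038
t=7: π = [0.3765, 0.2706, 0.3529], E[r] = 1.8118, γ^t·E[r] = 0.149207, running G = 5.429244
t=8: π = [0.3765, 0.2706, 0.3529], E[r] = 1.8118, γ^t·E[r] = 0.104445, running G = 5.533689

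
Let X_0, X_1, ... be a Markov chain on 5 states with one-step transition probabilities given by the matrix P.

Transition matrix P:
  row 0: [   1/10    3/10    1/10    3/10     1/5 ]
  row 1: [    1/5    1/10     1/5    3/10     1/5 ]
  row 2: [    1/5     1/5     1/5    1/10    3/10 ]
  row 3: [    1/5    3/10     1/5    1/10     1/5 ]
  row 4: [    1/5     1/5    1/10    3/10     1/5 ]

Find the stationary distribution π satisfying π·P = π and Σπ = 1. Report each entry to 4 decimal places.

π = [0.1818, 0.2186, 0.1602, 0.2233, 0.2160]

Balance equations π_j = Σ_i π_i·P[i][j]:
  π_0 = 1/10·π_0 + 1/5·π_1 + 1/5·π_2 + 1/5·π_3 + 1/5·π_4
  π_1 = 3/10·π_0 + 1/10·π_1 + 1/5·π_2 + 3/10·π_3 + 1/5·π_4
  π_2 = 1/10·π_0 + 1/5·π_1 + 1/5·π_2 + 1/5·π_3 + 1/10·π_4
  π_3 = 3/10·π_0 + 3/10·π_1 + 1/10·π_2 + 1/10·π_3 + 3/10·π_4
  normalize: π_0 + π_1 + π_2 + π_3 + π_4 = 1
Solving the linear system gives exactly π = [2/11, 265/1212, 178/1111, 2977/13332, 240/1111].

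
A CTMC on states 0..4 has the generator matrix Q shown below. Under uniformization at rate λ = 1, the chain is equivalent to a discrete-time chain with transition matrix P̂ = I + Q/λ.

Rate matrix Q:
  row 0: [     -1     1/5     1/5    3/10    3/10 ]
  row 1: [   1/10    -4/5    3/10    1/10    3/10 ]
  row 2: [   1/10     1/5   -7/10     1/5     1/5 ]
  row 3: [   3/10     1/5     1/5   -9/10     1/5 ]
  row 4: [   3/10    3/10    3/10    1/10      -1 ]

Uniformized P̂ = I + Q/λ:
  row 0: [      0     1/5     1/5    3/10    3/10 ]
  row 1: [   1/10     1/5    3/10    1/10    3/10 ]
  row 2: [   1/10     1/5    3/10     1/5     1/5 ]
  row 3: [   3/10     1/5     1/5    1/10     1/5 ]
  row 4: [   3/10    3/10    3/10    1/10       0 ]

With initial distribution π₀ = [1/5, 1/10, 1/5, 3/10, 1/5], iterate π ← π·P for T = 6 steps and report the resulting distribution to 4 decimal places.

π = [0.1555, 0.2198, 0.2686, 0.1580, 0.1980]

t=0: π = [0.2000, 0.1000, 0.2000, 0.3000, 0.2000]
t=1: π = [0.1800, 0.2200, 0.2500, 0.1600, 0.1900]
t=2: π = [0.1520, 0.2190, 0.2660, 0.1610, 0.2020]
t=3: π = [0.1574, 0.2202, 0.2687, 0.1570, 0.1967]
t=4: π = [0.1550, 0.2197, 0.2686, 0.1584, 0.1984]
t=5: π = [0.1559, 0.2198, 0.2687, 0.1579, 0.1978]
t=6: π = [0.1555, 0.2198, 0.2686, 0.1580, 0.1980]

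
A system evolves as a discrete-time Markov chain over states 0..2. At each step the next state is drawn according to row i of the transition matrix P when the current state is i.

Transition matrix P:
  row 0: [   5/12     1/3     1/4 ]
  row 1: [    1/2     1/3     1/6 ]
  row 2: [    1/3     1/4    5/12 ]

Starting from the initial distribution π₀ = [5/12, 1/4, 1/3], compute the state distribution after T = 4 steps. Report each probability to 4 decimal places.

π = [0.4201, 0.3109, 0.2690]

t=0: π = [0.4167, 0.2500, 0.3333]
t=1: π = [0.4097, 0.3056, 0.2847]
t=2: π = [0.4184, 0.3096, 0.2720]
t=3: π = [0.4198, 0.3107, 0.2695]
t=4: π = [0.4201, 0.3109, 0.2690]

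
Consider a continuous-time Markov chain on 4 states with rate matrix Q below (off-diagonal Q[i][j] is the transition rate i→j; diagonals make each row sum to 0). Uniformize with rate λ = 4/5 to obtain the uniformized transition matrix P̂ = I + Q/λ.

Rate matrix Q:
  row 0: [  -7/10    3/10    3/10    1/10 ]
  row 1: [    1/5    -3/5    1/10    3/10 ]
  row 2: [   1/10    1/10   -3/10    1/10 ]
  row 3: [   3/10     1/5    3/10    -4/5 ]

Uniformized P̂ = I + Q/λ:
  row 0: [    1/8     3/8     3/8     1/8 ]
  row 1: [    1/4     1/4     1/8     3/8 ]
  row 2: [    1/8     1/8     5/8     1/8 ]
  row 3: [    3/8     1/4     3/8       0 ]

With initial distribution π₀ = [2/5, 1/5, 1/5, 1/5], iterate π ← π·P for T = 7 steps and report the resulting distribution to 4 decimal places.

t=0: π = [0.4000, 0.2000, 0.2000, 0.2000]
t=1: π = [0.2000, 0.2750, 0.3750, 0.1500]
t=2: π = [0.1969, 0.2281, 0.4000, 0.1750]
t=3: π = [0.1973, 0.2246, 0.4180, 0.1602]
t=4: π = [0.1931, 0.2224, 0.4233, 0.1611]
t=5: π = [0.1931, 0.2212, 0.4252, 0.1605]
t=6: π = [0.1928, 0.2210, 0.4260, 0.1602]
t=7: π = [0.1927, 0.2208, 0.4263, 0.1602]

π = [0.1927, 0.2208, 0.4263, 0.1602]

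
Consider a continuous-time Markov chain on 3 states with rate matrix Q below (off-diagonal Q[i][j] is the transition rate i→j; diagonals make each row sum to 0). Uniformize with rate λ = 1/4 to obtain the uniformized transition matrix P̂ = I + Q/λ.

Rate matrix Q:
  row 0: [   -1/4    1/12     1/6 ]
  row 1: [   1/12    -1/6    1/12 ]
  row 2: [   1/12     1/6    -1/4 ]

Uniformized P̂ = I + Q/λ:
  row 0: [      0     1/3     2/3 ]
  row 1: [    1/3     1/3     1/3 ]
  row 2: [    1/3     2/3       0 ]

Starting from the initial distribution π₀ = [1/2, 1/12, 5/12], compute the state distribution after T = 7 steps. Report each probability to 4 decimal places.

π = [0.2499, 0.4369, 0.3133]

t=0: π = [0.5000, 0.0833, 0.4167]
t=1: π = [0.1667, 0.4722, 0.3611]
t=2: π = [0.2778, 0.4537, 0.2685]
t=3: π = [0.2407, 0.4228, 0.3364]
t=4: π = [0.2531, 0.4455, 0.3014]
t=5: π = [0.2490, 0.4338, 0.3172]
t=6: π = [0.2503, 0.4391, 0.3106]
t=7: π = [0.2499, 0.4369, 0.3133]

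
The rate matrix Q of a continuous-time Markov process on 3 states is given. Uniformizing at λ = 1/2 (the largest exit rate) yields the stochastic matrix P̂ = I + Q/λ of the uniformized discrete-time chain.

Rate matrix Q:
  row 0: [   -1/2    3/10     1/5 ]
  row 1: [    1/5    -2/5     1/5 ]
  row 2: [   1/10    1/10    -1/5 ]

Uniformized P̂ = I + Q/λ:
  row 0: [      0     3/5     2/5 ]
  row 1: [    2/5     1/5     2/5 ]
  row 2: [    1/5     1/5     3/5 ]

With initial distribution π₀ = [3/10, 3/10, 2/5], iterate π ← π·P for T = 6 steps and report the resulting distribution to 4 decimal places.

π = [0.2145, 0.2855, 0.5000]

t=0: π = [0.3000, 0.3000, 0.4000]
t=1: π = [0.2000, 0.3200, 0.4800]
t=2: π = [0.2240, 0.2800, 0.4960]
t=3: π = [0.2112, 0.2896, 0.4992]
t=4: π = [0.2157, 0.2845, 0.4998]
t=5: π = [0.2138, 0.2863, 0.5000]
t=6: π = [0.2145, 0.2855, 0.5000]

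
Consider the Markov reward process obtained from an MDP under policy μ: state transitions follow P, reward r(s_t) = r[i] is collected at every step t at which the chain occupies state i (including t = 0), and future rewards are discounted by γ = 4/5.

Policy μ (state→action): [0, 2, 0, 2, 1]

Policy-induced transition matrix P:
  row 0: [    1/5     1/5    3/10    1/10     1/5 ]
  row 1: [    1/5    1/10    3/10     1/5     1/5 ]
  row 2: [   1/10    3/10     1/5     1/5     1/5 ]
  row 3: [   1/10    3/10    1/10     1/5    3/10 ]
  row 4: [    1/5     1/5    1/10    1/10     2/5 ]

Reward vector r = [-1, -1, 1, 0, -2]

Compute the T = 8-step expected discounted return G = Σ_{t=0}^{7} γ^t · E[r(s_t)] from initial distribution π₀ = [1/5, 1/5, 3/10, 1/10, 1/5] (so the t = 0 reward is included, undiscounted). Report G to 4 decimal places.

t=0: π = [0.2000, 0.2000, 0.3000, 0.1000, 0.2000], E[r] = -0.5000, γ^t·E[r] = -0.500000, running G = -0.500000
t=1: π = [0.1600, 0.2200, 0.2100, 0.1600, 0.2500], E[r] = -0.6700, γ^t·E[r] = -0.536000, running G = -1.036000
t=2: π = [0.1630, 0.2150, 0.1970, 0.1590, 0.2660], E[r] = -0.7130, γ^t·E[r] = -0.456320, running G = -1.492320
t=3: π = [0.1644, 0.2141, 0.1953, 0.1571, 0.2691], E[r] = -0.7214, γ^t·E[r] = -0.369357, running G = -1.861677
t=4: π = [0.1648, 0.2138, 0.1952, 0.1567, 0.2695], E[r] = -0.7224, γ^t·E[r] = -0.295903, running G = -2.157580
t=5: π = [0.1648, 0.2138, 0.1952, 0.1566, 0.2696], E[r] = -0.7225, γ^t·E[r] = -0.236755, running G = -2.394335
t=6: π = [0.1648, 0.2138, 0.1952, 0.1566, 0.2696], E[r] = -0.7225, γ^t·E[r] = -0.189403, running G = -2.583738
t=7: π = [0.1648, 0.2138, 0.1952, 0.1566, 0.2696], E[r] = -0.7225, γ^t·E[r] = -0.151522, running G = -2.735259

G = -2.7353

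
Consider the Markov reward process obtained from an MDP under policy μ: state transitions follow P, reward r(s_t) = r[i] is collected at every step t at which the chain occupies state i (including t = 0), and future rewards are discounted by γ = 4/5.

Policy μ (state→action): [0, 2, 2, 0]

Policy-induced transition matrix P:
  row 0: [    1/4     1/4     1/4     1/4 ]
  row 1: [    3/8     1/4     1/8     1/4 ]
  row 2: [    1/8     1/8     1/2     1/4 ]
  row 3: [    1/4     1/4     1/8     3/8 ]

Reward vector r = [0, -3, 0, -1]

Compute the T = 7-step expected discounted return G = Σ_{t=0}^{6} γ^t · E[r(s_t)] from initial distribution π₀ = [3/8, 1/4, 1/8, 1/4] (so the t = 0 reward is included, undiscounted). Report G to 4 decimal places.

t=0: π = [0.3750, 0.2500, 0.1250, 0.2500], E[r] = -1.0000, γ^t·E[r] = -1.000000, running G = -1.000000
t=1: π = [0.2656, 0.2344, 0.2188, 0.2813], E[r] = -0.9844, γ^t·E[r] = -0.787500, running G = -1.787500
t=2: π = [0.2520, 0.2227, 0.2402, 0.2852], E[r] = -0.9531, γ^t·E[r] = -0.610000, running G = -2.397500
t=3: π = [0.2478, 0.2200, 0.2466, 0.2856], E[r] = -0.9456, γ^t·E[r] = -0.484125, running G = -2.881625
t=4: π = [0.2467, 0.2192, 0.2484, 0.2857], E[r] = -0.9432, γ^t·E[r] = -0.386350, running G = -3.267975
t=5: π = [0.2463, 0.2189, 0.2490, 0.2857], E[r] = -0.9425, γ^t·E[r] = -0.308854, running G = -3.576829
t=6: π = [0.2462, 0.2189, 0.2492, 0.2857], E[r] = -0.9423, γ^t·E[r] = -0.247029, running G = -3.823857

G = -3.8239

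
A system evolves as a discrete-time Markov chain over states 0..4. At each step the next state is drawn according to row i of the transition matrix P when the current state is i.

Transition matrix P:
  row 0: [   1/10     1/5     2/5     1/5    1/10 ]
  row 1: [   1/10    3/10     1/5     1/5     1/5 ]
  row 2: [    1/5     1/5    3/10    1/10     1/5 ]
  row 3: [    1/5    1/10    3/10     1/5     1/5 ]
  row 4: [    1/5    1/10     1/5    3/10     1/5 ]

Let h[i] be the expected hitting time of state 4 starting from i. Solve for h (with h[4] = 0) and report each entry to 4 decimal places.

First-step conditioning: h[4] = 0; for i ≠ 4, h[i] = 1 + Σ_k P[i][k]·h[k].
  h[0] = 1 + 1/10·h[0] + 1/5·h[1] + 2/5·h[2] + 1/5·h[3]
  h[1] = 1 + 1/10·h[0] + 3/10·h[1] + 1/5·h[2] + 1/5·h[3]
  h[2] = 1 + 1/5·h[0] + 1/5·h[1] + 3/10·h[2] + 1/10·h[3]
  h[3] = 1 + 1/5·h[0] + 1/10·h[1] + 3/10·h[2] + 1/5·h[3]
Solving the 4×4 linear system over states ≠ 4 gives exactly h = [1966/331, 1784/331, 1802/331, 1804/331, 0] (h[4] = 0 is the target).

h = [5.9396, 5.3897, 5.4441, 5.4502, 0.0000]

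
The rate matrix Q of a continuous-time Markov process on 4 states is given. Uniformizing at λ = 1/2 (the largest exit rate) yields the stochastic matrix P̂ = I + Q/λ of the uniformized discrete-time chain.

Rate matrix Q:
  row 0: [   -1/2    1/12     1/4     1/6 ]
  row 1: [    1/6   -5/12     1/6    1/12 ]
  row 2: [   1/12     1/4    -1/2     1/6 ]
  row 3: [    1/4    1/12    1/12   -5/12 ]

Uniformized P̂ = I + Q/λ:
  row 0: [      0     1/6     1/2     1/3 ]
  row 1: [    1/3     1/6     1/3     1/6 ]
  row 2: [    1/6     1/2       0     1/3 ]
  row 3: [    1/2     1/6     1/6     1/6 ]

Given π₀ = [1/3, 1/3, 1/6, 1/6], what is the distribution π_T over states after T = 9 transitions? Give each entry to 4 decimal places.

t=0: π = [0.3333, 0.3333, 0.1667, 0.1667]
t=1: π = [0.2222, 0.2222, 0.3056, 0.2500]
t=2: π = [0.2500, 0.2685, 0.2269, 0.2546]
t=3: π = [0.2546, 0.2423, 0.2569, 0.2461]
t=4: π = [0.2467, 0.2523, 0.2491, 0.2519]
t=5: π = [0.2516, 0.2497, 0.2494, 0.2493]
t=6: π = [0.2494, 0.2498, 0.2506, 0.2502]
t=7: π = [0.2501, 0.2502, 0.2497, 0.2500]
t=8: π = [0.2500, 0.2499, 0.2501, 0.2500]
t=9: π = [0.2500, 0.2500, 0.2500, 0.2500]

π = [0.2500, 0.2500, 0.2500, 0.2500]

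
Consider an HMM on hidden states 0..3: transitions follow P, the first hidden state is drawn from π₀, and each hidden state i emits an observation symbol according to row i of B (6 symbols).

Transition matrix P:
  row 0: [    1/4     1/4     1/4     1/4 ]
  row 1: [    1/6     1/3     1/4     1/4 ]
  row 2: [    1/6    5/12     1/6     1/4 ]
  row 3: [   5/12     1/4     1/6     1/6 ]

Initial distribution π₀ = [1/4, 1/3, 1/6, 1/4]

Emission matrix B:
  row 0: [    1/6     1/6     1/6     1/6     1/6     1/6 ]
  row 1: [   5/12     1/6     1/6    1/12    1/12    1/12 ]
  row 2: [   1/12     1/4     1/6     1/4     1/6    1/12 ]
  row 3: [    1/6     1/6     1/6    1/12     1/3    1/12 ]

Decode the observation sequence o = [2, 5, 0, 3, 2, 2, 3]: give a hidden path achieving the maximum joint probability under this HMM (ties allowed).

path = [3, 0, 1, 2, 1, 1, 2]

t=0: δ = [4.167e-02, 5.556e-02, 2.778e-02, 4.167e-02]  (obs o_0=2)
t=1: δ = [2.894e-03, 1.543e-03, 1.157e-03, 1.157e-03]  ψ = [3, 1, 1, 1]  (obs o_1=5)
t=2: δ = [1.206e-04, 3.014e-04, 6.028e-05, 1.206e-04]  ψ = [0, 0, 0, 0]  (obs o_2=0)
t=3: δ = [8.372e-06, 8.372e-06, 1.884e-05, 6.279e-06]  ψ = [1, 1, 1, 1]  (obs o_3=3)
t=4: δ = [5.233e-07, 1.308e-06, 5.233e-07, 7.849e-07]  ψ = [2, 2, 2, 2]  (obs o_4=2)
t=5: δ = [5.451e-08, 7.268e-08, 5.451e-08, 5.451e-08]  ψ = [3, 1, 1, 1]  (obs o_5=2)
t=6: δ = [3.785e-09, 2.019e-09, 4.542e-09, 1.514e-09]  ψ = [3, 1, 1, 1]  (obs o_6=3)
backtrack: best end state = 2; path = [3, 0, 1, 2, 1, 1, 2]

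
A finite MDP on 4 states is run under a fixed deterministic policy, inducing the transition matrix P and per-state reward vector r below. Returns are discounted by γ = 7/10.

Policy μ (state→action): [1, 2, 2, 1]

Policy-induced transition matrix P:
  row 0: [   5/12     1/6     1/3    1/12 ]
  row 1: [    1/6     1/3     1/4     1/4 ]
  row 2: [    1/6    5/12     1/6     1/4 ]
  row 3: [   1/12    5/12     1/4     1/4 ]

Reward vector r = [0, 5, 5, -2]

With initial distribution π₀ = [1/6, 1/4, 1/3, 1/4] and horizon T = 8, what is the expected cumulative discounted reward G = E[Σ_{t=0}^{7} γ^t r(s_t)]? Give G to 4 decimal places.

t=0: π = [0.1667, 0.2500, 0.3333, 0.2500], E[r] = 2.4167, γ^t·E[r] = 2.416667, running G = 2.416667
t=1: π = [0.1875, 0.3542, 0.2361, 0.2222], E[r] = 2.5069, γ^t·E[r] = 1.754861, running G = 4.171528
t=2: π = [0.1950, 0.3403, 0.2459, 0.2188], E[r] = 2.4936, γ^t·E[r] = 1.221881, running G = 5.393409
t=3: π = [0.1972, 0.3396, 0.2458, 0.2175], E[r] = 2.4916, γ^t·E[r] = 0.854605, running G = 6.248014
t=4: π = [0.1978, 0.3391, 0.2460, 0.2171], E[r] = 2.4909, γ^t·E[r] = 0.598055, running G = 6.846069
t=5: π = [0.1980, 0.3390, 0.2460, 0.2170], E[r] = 2.4907, γ^t·E[r] = 0.418604, running G = 7.264673
t=6: π = [0.1981, 0.3389, 0.2460, 0.2170], E[r] = 2.4906, γ^t·E[r] = 0.293016, running G = 7.557688
t=7: π = [0.1981, 0.3389, 0.2460, 0.2170], E[r] = 2.4906, γ^t·E[r] = 0.205109, running G = 7.762798

G = 7.7628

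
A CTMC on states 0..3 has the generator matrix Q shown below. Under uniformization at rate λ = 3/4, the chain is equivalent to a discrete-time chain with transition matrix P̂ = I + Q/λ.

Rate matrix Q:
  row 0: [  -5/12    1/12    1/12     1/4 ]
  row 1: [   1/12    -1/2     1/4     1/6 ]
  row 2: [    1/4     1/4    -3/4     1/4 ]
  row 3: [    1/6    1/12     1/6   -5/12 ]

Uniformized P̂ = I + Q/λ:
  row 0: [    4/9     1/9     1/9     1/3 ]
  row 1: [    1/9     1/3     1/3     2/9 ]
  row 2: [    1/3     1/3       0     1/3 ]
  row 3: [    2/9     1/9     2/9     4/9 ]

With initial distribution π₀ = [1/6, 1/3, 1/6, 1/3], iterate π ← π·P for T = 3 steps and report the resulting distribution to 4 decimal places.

π = [0.2796, 0.1957, 0.1758, 0.3489]

t=0: π = [0.1667, 0.3333, 0.1667, 0.3333]
t=1: π = [0.2407, 0.2222, 0.2037, 0.3333]
t=2: π = [0.2737, 0.2058, 0.1749, 0.3457]
t=3: π = [0.2796, 0.1957, 0.1758, 0.3489]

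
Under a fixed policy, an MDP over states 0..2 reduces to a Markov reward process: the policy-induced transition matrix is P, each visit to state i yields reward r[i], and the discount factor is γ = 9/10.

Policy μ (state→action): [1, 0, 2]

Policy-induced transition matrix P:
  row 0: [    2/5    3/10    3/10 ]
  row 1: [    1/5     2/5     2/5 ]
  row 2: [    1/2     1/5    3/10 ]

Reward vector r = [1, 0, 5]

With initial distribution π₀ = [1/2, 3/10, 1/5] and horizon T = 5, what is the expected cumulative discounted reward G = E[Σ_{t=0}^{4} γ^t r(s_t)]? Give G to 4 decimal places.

t=0: π = [0.5000, 0.3000, 0.2000], E[r] = 1.5000, γ^t·E[r] = 1.500000, running G = 1.500000
t=1: π = [0.3600, 0.3100, 0.3300], E[r] = 2.0100, γ^t·E[r] = 1.809000, running G = 3.309000
t=2: π = [0.3710, 0.2980, 0.3310], E[r] = 2.0260, γ^t·E[r] = 1.641060, running G = 4.950060
t=3: π = [0.3735, 0.2967, 0.3298], E[r] = 2.0225, γ^t·E[r] = 1.474403, running G = 6.424463
t=4: π = [0.3736, 0.2967, 0.3297], E[r] = 2.0220, γ^t·E[r] = 1.326628, running G = 7.751090

G = 7.7511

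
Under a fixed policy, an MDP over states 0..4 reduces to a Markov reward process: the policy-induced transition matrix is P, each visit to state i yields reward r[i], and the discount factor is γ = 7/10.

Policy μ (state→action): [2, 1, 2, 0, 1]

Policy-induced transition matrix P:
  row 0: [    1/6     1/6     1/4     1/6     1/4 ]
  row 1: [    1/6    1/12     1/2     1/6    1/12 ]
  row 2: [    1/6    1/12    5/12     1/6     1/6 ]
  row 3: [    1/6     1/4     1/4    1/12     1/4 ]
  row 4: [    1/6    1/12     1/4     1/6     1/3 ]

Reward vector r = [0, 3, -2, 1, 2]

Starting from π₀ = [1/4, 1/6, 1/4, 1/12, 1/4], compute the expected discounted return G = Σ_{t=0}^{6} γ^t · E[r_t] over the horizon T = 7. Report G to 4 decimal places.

G = 1.1835

t=0: π = [0.2500, 0.1667, 0.2500, 0.0833, 0.2500], E[r] = 0.5833, γ^t·E[r] = 0.583333, running G = 0.583333
t=1: π = [0.1667, 0.1181, 0.3333, 0.1597, 0.2222], E[r] = 0.2917, γ^t·E[r] = 0.204167, running G = 0.787500
t=2: π = [0.1667, 0.1238, 0.3351, 0.1534, 0.2211], E[r] = 0.2969, γ^t·E[r] = 0.145469, running G = 0.932969
t=3: π = [0.1667, 0.1228, 0.3368, 0.1539, 0.2199], E[r] = 0.2883, γ^t·E[r] = 0.098900, running G = 1.031869
t=4: π = [0.1667, 0.1229, 0.3368, 0.1538, 0.2198], E[r] = 0.2884, γ^t·E[r] = 0.069239, running G = 1.101108
t=5: π = [0.1667, 0.1229, 0.3369, 0.1538, 0.2198], E[r] = 0.2883, γ^t·E[r] = 0.048448, running G = 1.149556
t=6: π = [0.1667, 0.1229, 0.3369, 0.1538, 0.2198], E[r] = 0.2883, γ^t·E[r] = 0.033912, running G = 1.183468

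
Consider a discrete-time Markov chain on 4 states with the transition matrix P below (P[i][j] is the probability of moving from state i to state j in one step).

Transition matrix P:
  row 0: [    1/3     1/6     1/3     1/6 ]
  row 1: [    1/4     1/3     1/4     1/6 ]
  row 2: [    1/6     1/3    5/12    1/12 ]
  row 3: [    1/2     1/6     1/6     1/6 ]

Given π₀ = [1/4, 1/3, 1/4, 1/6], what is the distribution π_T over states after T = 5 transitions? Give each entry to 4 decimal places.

t=0: π = [0.2500, 0.3333, 0.2500, 0.1667]
t=1: π = [0.2917, 0.2639, 0.2986, 0.1458]
t=2: π = [0.2859, 0.2604, 0.3119, 0.1418]
t=3: π = [0.2833, 0.2621, 0.3140, 0.1407]
t=4: π = [0.2826, 0.2627, 0.3142, 0.1405]
t=5: π = [0.2825, 0.2628, 0.3142, 0.1405]

π = [0.2825, 0.2628, 0.3142, 0.1405]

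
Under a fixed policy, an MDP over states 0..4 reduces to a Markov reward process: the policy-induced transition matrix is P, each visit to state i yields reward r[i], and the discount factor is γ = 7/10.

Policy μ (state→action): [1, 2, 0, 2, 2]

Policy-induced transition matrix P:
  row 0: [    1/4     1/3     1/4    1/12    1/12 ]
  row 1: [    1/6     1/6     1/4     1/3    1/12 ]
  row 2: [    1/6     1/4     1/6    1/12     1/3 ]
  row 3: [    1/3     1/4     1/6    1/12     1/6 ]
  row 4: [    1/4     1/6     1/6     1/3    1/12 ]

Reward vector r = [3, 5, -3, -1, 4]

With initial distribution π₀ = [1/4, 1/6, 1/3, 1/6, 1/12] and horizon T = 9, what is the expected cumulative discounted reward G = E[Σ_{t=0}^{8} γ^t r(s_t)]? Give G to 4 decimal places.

t=0: π = [0.2500, 0.1667, 0.3333, 0.1667, 0.0833], E[r] = 0.7500, γ^t·E[r] = 0.750000, running G = 0.750000
t=1: π = [0.2222, 0.2500, 0.2014, 0.1458, 0.1806], E[r] = 1.8889, γ^t·E[r] = 1.322222, running G = 2.072222
t=2: π = [0.2245, 0.2326, 0.2060, 0.1910, 0.1458], E[r] = 1.6111, γ^t·E[r] = 0.789444, running G = 2.861667
t=3: π = [0.2294, 0.2372, 0.2048, 0.1780, 0.1508], E[r] = 1.6847, γ^t·E[r] = 0.577853, running G = 3.439520
t=4: π = [0.2280, 0.2368, 0.2055, 0.1803, 0.1494], E[r] = 1.6684, γ^t·E[r] = 0.400584, running G = 3.840103
t=5: π = [0.2282, 0.2368, 0.2054, 0.1799, 0.1497], E[r] = 1.6715, γ^t·E[r] = 0.280933, running G = 4.121036
t=6: π = [0.2281, 0.2368, 0.2054, 0.1800, 0.1497], E[r] = 1.6709, γ^t·E[r] = 0.196577, running G = 4.317613
t=7: π = [0.2281, 0.2368, 0.2054, 0.1800, 0.1497], E[r] = 1.6710, γ^t·E[r] = 0.137616, running G = 4.455229
t=8: π = [0.2281, 0.2368, 0.2054, 0.1800, 0.1497], E[r] = 1.6710, γ^t·E[r] = 0.096329, running G = 4.551558

G = 4.5516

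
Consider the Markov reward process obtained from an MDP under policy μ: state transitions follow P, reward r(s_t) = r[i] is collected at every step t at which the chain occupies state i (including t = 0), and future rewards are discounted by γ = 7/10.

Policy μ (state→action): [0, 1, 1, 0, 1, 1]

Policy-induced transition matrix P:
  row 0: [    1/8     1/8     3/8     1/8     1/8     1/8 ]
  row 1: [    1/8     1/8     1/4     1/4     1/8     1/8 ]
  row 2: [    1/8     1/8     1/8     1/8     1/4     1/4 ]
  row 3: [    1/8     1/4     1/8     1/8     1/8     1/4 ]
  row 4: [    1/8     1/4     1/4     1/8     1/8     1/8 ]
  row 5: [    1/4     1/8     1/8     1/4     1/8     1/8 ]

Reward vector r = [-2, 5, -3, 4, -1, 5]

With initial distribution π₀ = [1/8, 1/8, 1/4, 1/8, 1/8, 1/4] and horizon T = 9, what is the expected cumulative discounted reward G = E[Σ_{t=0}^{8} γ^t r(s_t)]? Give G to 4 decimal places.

t=0: π = [0.1250, 0.1250, 0.2500, 0.1250, 0.1250, 0.2500], E[r] = 1.2500, γ^t·E[r] = 1.250000, running G = 1.250000
t=1: π = [0.1563, 0.1563, 0.1875, 0.1719, 0.1563, 0.1719], E[r] = 1.2969, γ^t·E[r] = 0.907813, running G = 2.157813
t=2: π = [0.1465, 0.1660, 0.2031, 0.1660, 0.1484, 0.1699], E[r] = 1.2930, γ^t·E[r] = 0.633555, running G = 2.791367
t=3: π = [0.1462, 0.1643, 0.2009, 0.1670, 0.1504, 0.1711], E[r] = 1.2996, γ^t·E[r] = 0.445749, running G = 3.237116
t=4: π = [0.1464, 0.1647, 0.2009, 0.1669, 0.1501, 0.1710], E[r] = 1.3004, γ^t·E[r] = 0.312237, running G = 3.549353
t=5: π = [0.1464, 0.1646, 0.2009, 0.1670, 0.1501, 0.1710], E[r] = 1.3002, γ^t·E[r] = 0.218521, running G = 3.767874
t=6: π = [0.1464, 0.1646, 0.2009, 0.1670, 0.1501, 0.1710], E[r] = 1.3002, γ^t·E[r] = 0.152972, running G = 3.920847
t=7: π = [0.1464, 0.1646, 0.2009, 0.1670, 0.1501, 0.1710], E[r] = 1.3002, γ^t·E[r] = 0.107080, running G = 4.027926
t=8: π = [0.1464, 0.1646, 0.2009, 0.1670, 0.1501, 0.1710], E[r] = 1.3002, γ^t·E[r] = 0.074956, running G = 4.102882

G = 4.1029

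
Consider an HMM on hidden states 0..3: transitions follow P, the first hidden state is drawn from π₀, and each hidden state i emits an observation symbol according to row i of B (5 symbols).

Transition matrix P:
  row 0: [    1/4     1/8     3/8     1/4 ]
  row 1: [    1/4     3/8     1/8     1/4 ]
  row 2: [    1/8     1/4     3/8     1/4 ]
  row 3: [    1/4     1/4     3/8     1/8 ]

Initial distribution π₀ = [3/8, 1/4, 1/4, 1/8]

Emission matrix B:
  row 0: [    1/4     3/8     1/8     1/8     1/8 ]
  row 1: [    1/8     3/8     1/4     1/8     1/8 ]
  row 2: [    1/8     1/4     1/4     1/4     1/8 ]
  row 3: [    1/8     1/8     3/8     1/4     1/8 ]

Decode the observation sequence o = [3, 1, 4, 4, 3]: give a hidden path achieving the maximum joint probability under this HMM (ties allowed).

path = [2, 2, 2, 2, 2]

t=0: δ = [4.688e-02, 3.125e-02, 6.250e-02, 3.125e-02]  (obs o_0=3)
t=1: δ = [4.395e-03, 5.859e-03, 5.859e-03, 1.953e-03]  ψ = [0, 2, 2, 2]  (obs o_1=1)
t=2: δ = [1.831e-04, 2.747e-04, 2.747e-04, 1.831e-04]  ψ = [1, 1, 2, 1]  (obs o_2=4)
t=3: δ = [8.583e-06, 1.287e-05, 1.287e-05, 8.583e-06]  ψ = [1, 1, 2, 1]  (obs o_3=4)
t=4: δ = [4.023e-07, 6.035e-07, 1.207e-06, 8.047e-07]  ψ = [1, 1, 2, 1]  (obs o_4=3)
backtrack: best end state = 2; path = [2, 2, 2, 2, 2]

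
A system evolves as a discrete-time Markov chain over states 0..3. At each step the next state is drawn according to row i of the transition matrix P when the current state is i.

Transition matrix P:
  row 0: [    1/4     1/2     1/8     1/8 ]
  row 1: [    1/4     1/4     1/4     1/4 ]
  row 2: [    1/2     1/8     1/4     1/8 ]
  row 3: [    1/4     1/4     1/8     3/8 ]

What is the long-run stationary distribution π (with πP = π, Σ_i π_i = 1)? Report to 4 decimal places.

Balance equations π_j = Σ_i π_i·P[i][j]:
  π_0 = 1/4·π_0 + 1/4·π_1 + 1/2·π_2 + 1/4·π_3
  π_1 = 1/2·π_0 + 1/4·π_1 + 1/8·π_2 + 1/4·π_3
  π_2 = 1/8·π_0 + 1/4·π_1 + 1/4·π_2 + 1/8·π_3
  normalize: π_0 + π_1 + π_2 + π_3 = 1
Solving the linear system gives exactly π = [67/226, 34/113, 21/113, 49/226].

π = [0.2965, 0.3009, 0.1858, 0.2168]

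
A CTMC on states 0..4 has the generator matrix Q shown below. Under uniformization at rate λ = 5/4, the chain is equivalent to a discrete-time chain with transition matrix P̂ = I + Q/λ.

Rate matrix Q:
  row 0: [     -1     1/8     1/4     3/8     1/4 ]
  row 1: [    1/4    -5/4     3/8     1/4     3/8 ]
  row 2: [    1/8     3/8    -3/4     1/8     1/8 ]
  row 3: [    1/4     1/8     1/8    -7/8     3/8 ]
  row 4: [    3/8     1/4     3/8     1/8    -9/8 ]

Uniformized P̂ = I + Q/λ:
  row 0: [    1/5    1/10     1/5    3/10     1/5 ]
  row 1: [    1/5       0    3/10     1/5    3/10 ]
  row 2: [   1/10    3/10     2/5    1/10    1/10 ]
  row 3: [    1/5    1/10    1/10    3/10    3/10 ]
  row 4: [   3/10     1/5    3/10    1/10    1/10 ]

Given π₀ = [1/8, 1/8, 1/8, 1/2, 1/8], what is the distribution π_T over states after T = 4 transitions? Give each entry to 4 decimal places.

t=0: π = [0.1250, 0.1250, 0.1250, 0.5000, 0.1250]
t=1: π = [0.2000, 0.1250, 0.2000, 0.2375, 0.2375]
t=2: π = [0.2038, 0.1513, 0.2525, 0.2000, 0.1925]
t=3: π = [0.1940, 0.1546, 0.2649, 0.1959, 0.1906]
t=4: π = [0.1926, 0.1566, 0.2679, 0.1934, 0.1895]

π = [0.1926, 0.1566, 0.2679, 0.1934, 0.1895]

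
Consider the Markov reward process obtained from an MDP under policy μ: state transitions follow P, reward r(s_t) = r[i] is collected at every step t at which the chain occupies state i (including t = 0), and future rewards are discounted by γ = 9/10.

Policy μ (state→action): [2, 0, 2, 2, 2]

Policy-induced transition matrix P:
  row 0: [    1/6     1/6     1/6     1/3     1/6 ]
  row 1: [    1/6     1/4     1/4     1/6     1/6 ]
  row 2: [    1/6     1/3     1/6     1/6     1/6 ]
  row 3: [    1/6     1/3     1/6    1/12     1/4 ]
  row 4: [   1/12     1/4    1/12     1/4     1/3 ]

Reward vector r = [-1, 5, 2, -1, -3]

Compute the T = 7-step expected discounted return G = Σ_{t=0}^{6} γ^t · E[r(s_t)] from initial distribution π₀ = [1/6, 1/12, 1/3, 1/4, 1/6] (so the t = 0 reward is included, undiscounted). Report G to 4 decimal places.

G = 3.1065

t=0: π = [0.1667, 0.0833, 0.3333, 0.2500, 0.1667], E[r] = 0.1667, γ^t·E[r] = 0.166667, running G = 0.166667
t=1: π = [0.1528, 0.2847, 0.1597, 0.1875, 0.2153], E[r] = 0.7569, γ^t·E[r] = 0.681250, running G = 0.847917
t=2: π = [0.1487, 0.2662, 0.1725, 0.1944, 0.2182], E[r] = 0.6782, γ^t·E[r] = 0.549375, running G = 1.397292
t=3: π = [0.1485, 0.2682, 0.1707, 0.1934, 0.2192], E[r] = 0.6826, γ^t·E[r] = 0.497637, running G = 1.894928
t=4: π = [0.1484, 0.2680, 0.1707, 0.1936, 0.2193], E[r] = 0.6814, γ^t·E[r] = 0.447064, running G = 2.341992
t=5: π = [0.1484, 0.2680, 0.1707, 0.1935, 0.2194], E[r] = 0.6814, γ^t·E[r] = 0.402369, running G = 2.744361
t=6: π = [0.1484, 0.2680, 0.1707, 0.1935, 0.2194], E[r] = 0.6814, γ^t·E[r] = 0.362119, running G = 3.106480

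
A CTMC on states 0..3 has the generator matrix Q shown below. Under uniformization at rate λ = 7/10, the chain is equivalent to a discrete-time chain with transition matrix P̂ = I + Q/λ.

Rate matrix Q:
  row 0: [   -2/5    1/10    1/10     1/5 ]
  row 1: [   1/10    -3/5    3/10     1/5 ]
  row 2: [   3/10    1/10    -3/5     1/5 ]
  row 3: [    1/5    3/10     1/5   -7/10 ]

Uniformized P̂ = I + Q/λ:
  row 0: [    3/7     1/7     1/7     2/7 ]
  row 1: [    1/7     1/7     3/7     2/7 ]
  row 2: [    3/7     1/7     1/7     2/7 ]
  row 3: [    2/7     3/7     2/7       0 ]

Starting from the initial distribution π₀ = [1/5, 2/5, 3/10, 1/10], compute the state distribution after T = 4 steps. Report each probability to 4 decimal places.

t=0: π = [0.2000, 0.4000, 0.3000, 0.1000]
t=1: π = [0.3000, 0.1714, 0.2714, 0.2571]
t=2: π = [0.3429, 0.2163, 0.2286, 0.2122]
t=3: π = [0.3364, 0.2035, 0.2350, 0.2251]
t=4: π = [0.3383, 0.2072, 0.2332, 0.2214]

π = [0.3383, 0.2072, 0.2332, 0.2214]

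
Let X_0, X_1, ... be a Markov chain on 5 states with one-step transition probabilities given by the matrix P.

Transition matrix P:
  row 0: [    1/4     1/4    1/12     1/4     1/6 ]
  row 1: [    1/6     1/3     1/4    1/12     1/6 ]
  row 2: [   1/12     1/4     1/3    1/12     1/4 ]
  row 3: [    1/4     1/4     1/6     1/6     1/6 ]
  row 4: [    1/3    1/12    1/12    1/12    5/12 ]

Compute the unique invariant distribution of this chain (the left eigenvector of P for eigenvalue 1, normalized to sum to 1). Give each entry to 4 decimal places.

Balance equations π_j = Σ_i π_i·P[i][j]:
  π_0 = 1/4·π_0 + 1/6·π_1 + 1/12·π_2 + 1/4·π_3 + 1/3·π_4
  π_1 = 1/4·π_0 + 1/3·π_1 + 1/4·π_2 + 1/4·π_3 + 1/12·π_4
  π_2 = 1/12·π_0 + 1/4·π_1 + 1/3·π_2 + 1/6·π_3 + 1/12·π_4
  π_3 = 1/4·π_0 + 1/12·π_1 + 1/12·π_2 + 1/6·π_3 + 1/12·π_4
  normalize: π_0 + π_1 + π_2 + π_3 + π_4 = 1
Solving the linear system gives exactly π = [2627/11851, 2711/11851, 2092/11851, 1555/11851, 2866/11851].

π = [0.2217, 0.2288, 0.1765, 0.1312, 0.2418]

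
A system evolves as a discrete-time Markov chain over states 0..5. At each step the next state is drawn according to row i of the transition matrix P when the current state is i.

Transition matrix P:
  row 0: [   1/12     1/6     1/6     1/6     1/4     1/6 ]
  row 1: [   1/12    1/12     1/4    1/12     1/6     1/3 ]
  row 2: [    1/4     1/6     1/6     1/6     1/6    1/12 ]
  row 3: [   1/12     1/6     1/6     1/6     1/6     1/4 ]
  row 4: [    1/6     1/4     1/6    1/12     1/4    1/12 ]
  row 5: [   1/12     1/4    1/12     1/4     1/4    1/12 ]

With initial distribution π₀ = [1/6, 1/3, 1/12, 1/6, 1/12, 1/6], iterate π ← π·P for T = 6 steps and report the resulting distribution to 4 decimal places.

π = [0.1287, 0.1825, 0.1682, 0.1478, 0.2085, 0.1643]

t=0: π = [0.1667, 0.3333, 0.0833, 0.1667, 0.0833, 0.1667]
t=1: π = [0.1042, 0.1597, 0.1806, 0.1458, 0.2014, 0.2083]
t=2: π = [0.1302, 0.1875, 0.1626, 0.1539, 0.2095, 0.1563]
t=3: π = [0.1279, 0.1815, 0.1693, 0.1466, 0.2080, 0.1667]
t=4: π = [0.1289, 0.1828, 0.1679, 0.1481, 0.2086, 0.1638]
t=5: π = [0.1287, 0.1825, 0.1682, 0.1477, 0.2084, 0.1644]
t=6: π = [0.1287, 0.1825, 0.1682, 0.1478, 0.2085, 0.1643]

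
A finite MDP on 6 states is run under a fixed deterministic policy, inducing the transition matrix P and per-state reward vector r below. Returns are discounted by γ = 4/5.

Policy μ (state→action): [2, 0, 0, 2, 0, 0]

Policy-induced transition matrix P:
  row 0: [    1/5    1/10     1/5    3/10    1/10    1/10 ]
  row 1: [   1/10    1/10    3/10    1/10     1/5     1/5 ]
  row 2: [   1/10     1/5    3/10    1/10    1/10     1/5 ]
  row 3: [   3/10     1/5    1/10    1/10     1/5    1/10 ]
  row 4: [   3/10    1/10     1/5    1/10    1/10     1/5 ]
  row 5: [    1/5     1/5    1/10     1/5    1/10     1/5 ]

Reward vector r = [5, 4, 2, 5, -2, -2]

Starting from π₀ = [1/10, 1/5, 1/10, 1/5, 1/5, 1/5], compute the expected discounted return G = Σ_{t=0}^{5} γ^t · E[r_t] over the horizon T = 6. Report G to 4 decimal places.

G = 7.4925

t=0: π = [0.1000, 0.2000, 0.1000, 0.2000, 0.2000, 0.2000], E[r] = 1.7000, γ^t·E[r] = 1.700000, running G = 1.700000
t=1: π = [0.2100, 0.1500, 0.1900, 0.1400, 0.1400, 0.1700], E[r] = 2.1100, γ^t·E[r] = 1.688000, running G = 3.388000
t=2: π = [0.1940, 0.1500, 0.2030, 0.1590, 0.1290, 0.1650], E[r] = 2.1830, γ^t·E[r] = 1.397120, running G = 4.785120
t=3: π = [0.1935, 0.1527, 0.2029, 0.1553, 0.1309, 0.1647], E[r] = 2.1694, γ^t·E[r] = 1.110733, running G = 5.895853
t=4: π = [0.1931, 0.1523, 0.2036, 0.1552, 0.1308, 0.1651], E[r] = 2.1656, γ^t·E[r] = 0.887026, running G = 6.782878
t=5: π = [0.1930, 0.1524, 0.2036, 0.1551, 0.1307, 0.1652], E[r] = 2.1655, γ^t·E[r] = 0.709586, running G = 7.492465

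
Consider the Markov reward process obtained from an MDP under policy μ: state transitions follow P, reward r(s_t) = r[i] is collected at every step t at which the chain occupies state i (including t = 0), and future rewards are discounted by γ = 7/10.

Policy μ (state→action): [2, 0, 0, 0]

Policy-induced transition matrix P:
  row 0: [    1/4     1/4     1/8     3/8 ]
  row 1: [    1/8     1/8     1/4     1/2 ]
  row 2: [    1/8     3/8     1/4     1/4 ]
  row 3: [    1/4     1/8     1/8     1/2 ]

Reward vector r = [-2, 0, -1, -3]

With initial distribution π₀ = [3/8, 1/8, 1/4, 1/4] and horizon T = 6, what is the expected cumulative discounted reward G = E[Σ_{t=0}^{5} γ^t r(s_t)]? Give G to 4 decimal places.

t=0: π = [0.3750, 0.1250, 0.2500, 0.2500], E[r] = -1.7500, γ^t·E[r] = -1.750000, running G = -1.750000
t=1: π = [0.2031, 0.2344, 0.1719, 0.3906], E[r] = -1.7500, γ^t·E[r] = -1.225000, running G = -2.975000
t=2: π = [0.1992, 0.1934, 0.1758, 0.4316], E[r] = -1.8691, γ^t·E[r] = -0.915879, running G = -3.890879
t=3: π = [0.2039, 0.1938, 0.1711, 0.4312], E[r] = -1.8723, γ^t·E[r] = -0.642204, running G = -4.533083
t=4: π = [0.2044, 0.1933, 0.1706, 0.4317], E[r] = -1.8746, γ^t·E[r] = -0.450085, running G = -4.983168
t=5: π = [0.2045, 0.1932, 0.1705, 0.4318], E[r] = -1.8749, γ^t·E[r] = -0.315115, running G = -5.298283

G = -5.2983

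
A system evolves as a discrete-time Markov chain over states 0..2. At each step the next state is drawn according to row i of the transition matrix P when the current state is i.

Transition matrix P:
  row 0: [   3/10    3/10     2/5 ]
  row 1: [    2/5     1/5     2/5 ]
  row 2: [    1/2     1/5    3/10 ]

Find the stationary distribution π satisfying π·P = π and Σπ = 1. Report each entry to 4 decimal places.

π = [0.3967, 0.2397, 0.3636]

Balance equations π_j = Σ_i π_i·P[i][j]:
  π_0 = 3/10·π_0 + 2/5·π_1 + 1/2·π_2
  π_1 = 3/10·π_0 + 1/5·π_1 + 1/5·π_2
  normalize: π_0 + π_1 + π_2 = 1
Solving the linear system gives exactly π = [48/121, 29/121, 4/11].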